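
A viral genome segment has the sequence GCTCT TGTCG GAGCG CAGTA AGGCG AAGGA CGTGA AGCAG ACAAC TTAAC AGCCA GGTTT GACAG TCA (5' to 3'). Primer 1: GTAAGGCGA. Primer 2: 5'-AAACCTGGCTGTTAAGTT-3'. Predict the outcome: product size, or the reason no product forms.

Primer 1 (GTAAGGCGA) matches the top strand at positions 18–26; it acts as a forward primer.
Primer 2's reverse complement is AACTTAACAGCCAGGTTT, matching the top strand at positions 43–60; it acts as a reverse primer.
The 3' ends face each other across positions 18–60, giving a 43 bp product.

Yes — a 43 bp product.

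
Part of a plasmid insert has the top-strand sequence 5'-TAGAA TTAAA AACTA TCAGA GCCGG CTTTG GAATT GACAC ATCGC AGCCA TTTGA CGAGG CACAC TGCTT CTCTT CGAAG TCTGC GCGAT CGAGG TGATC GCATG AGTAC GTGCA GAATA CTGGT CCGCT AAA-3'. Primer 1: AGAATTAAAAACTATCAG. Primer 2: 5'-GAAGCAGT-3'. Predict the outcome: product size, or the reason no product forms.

Primer 1 (AGAATTAAAAACTATCAG) matches the top strand at positions 2–19; it acts as a forward primer.
Primer 2's reverse complement is ACTGCTTC, matching the top strand at positions 64–71; it acts as a reverse primer.
The 3' ends face each other across positions 2–71, giving a 70 bp product.

Yes — a 70 bp product.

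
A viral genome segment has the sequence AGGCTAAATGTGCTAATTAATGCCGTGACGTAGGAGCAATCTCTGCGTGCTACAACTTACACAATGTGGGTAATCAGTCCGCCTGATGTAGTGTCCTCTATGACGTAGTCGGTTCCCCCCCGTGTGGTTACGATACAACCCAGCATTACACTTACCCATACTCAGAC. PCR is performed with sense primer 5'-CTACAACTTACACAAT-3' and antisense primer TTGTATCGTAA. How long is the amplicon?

89 bp

Forward primer CTACAACTTACACAAT is found on the top strand at positions 50–65.
Taking the reverse complement of TTGTATCGTAA gives TTACGATACAA, found at positions 128–138 on the template; the primer anneals here to the top strand with its 3' end pointing upstream.
The product runs from position 50 to position 138, so its length is 138 − 50 + 1 = 89 bp.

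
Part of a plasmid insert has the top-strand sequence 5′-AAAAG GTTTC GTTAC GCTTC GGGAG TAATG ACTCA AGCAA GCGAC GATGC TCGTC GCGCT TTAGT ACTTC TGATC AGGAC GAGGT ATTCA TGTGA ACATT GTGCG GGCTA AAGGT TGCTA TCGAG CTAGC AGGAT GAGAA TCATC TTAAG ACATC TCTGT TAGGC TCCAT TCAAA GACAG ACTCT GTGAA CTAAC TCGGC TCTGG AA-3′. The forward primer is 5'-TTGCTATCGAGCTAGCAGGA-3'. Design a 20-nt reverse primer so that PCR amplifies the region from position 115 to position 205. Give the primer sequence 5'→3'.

5'-CCAGAGCCGAGTTAGTTCAC-3'

The product's 3' end on the top strand is position 205.
The reverse primer anneals to the top strand over positions 186–205, i.e. to GTGAACTAACTCGGCTCTGG.
Its sequence written 5'→3' is the reverse complement: CCAGAGCCGAGTTAGTTCAC.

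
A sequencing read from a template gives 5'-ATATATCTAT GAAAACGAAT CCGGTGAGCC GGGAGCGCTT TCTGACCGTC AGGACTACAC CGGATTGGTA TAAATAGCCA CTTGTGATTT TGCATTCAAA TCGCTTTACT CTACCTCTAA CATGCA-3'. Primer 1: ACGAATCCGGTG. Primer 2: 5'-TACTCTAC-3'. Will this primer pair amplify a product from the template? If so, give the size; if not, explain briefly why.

Primer 1 (ACGAATCCGGTG) matches the top strand at positions 15–26 (3' end points downstream).
Primer 2 (TACTCTAC) also matches the top strand directly, at positions 107–114 — its reverse complement GTAGAGTA is not present.
Both primers anneal to the bottom strand with 3' ends pointing the same way, so neither can prime synthesis back toward the other.

No product — both primers anneal to the same strand and extend in the same direction.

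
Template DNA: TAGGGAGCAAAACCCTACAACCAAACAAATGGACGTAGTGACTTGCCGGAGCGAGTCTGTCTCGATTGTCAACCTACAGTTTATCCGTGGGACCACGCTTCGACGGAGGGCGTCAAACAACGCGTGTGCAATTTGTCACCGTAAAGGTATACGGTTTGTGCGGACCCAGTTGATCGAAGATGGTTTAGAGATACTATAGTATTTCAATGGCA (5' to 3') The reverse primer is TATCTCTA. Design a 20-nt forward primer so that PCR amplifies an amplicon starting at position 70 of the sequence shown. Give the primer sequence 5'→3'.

The reverse primer's reverse complement TAGAGATA matches the template at positions 186–193; the product starts at position 70.
The forward primer is identical to the top strand over positions 70–89: CAACCTACAGTTTATCCGTG.

5'-CAACCTACAGTTTATCCGTG-3'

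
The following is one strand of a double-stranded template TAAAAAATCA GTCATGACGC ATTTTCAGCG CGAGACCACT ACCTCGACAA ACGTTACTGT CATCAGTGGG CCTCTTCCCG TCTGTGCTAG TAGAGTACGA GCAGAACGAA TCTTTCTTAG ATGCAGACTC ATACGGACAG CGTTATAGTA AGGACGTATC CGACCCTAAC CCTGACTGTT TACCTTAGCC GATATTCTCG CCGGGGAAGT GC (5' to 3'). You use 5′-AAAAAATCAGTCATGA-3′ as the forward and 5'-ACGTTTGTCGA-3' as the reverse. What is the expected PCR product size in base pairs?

Scanning the template, AAAAAATCAGTCATGA occurs at positions 2–17; this primer anneals to the bottom strand there with its 3' end pointing downstream.
Taking the reverse complement of ACGTTTGTCGA gives TCGACAAACGT, found at positions 44–54 on the template; the primer anneals here to the top strand with its 3' end pointing upstream.
Product length = (reverse-primer end) − (forward-primer start) + 1 = 54 − 2 + 1 = 53 bp.

53 bp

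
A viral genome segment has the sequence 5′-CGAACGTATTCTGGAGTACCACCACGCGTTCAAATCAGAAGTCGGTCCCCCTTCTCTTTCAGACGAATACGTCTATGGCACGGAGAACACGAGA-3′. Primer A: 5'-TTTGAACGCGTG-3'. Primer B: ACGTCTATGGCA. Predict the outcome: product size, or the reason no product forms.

No product — the primers' 3' ends point away from each other.

Primer A (TTTGAACGCGTG) has reverse complement CACGCGTTCAAA, which matches the top strand at positions 23–34; primer A anneals to the top strand there with its 3' end pointing upstream toward position 23.
Primer B (ACGTCTATGGCA) matches the top strand directly at positions 69–80; it anneals to the bottom strand with its 3' end pointing downstream toward position 80.
The 3' ends diverge (primer A extends toward position 1, primer B toward position 94), so the primers never converge on a shared product.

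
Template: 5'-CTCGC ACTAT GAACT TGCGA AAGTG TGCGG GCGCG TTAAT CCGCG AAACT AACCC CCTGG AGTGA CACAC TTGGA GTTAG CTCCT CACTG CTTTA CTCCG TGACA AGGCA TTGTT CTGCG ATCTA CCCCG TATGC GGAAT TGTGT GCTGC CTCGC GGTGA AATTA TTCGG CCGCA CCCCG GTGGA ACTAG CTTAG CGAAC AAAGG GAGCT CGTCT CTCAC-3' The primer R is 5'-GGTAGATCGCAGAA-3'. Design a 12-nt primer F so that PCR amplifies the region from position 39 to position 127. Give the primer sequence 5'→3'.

5'-ATCCGCGAAACT-3'

The reverse primer's reverse complement TTCTGCGATCTACC matches the template at positions 114–127; the product starts at position 39.
The forward primer is identical to the top strand over positions 39–50: ATCCGCGAAACT.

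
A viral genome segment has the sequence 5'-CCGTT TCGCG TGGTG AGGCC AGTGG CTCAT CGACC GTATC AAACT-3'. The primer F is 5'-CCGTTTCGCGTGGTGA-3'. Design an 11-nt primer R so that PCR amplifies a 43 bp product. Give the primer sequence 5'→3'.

The forward primer binds at positions 1–16, so a 43 bp product ends at position 1 + 43 − 1 = 43.
The reverse primer anneals to the top strand over positions 33–43, i.e. to ACCGTATCAAA.
Its sequence written 5'→3' is the reverse complement: TTTGATACGGT.

5'-TTTGATACGGT-3'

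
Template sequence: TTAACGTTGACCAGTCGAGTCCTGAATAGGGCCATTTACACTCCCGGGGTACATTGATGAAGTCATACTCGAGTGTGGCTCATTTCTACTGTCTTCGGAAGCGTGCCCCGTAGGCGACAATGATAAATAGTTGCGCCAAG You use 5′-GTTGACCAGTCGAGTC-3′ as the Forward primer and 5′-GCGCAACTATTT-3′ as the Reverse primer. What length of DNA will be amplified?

The forward primer matches the template at positions 6–21.
Reverse complement of the reverse primer: AAATAGTTGCGC. This occurs on the top strand at positions 125–136.
Amplicon spans positions 6–136: 131 bp.

131 bp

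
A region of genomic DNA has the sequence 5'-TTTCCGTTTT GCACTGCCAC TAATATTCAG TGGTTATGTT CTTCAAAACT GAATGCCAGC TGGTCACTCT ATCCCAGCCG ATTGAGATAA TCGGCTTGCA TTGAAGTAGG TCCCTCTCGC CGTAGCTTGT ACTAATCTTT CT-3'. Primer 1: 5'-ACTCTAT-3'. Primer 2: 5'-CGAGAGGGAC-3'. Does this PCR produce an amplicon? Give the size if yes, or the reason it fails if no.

Yes — a 54 bp product.

Primer 1 (ACTCTAT) matches the top strand at positions 66–72; it acts as a forward primer.
Primer 2's reverse complement is GTCCCTCTCG, matching the top strand at positions 110–119; it acts as a reverse primer.
The 3' ends face each other across positions 66–119, giving a 54 bp product.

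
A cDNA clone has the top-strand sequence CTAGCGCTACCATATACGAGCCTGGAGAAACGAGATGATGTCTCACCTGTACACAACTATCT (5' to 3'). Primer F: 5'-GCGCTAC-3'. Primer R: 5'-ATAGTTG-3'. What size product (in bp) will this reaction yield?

57 bp

Scanning the template, GCGCTAC occurs at positions 4–10; this primer anneals to the bottom strand there with its 3' end pointing downstream.
Reverse complement of the reverse primer: CAACTAT. This occurs on the top strand at positions 54–60.
Amplicon spans positions 4–60: 57 bp.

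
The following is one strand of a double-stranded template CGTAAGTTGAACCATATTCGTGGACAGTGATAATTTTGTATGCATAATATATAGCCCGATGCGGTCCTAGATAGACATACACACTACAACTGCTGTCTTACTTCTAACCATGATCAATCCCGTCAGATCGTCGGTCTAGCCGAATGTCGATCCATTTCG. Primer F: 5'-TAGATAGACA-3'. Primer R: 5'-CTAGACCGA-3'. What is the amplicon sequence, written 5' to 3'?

Scanning the template, TAGATAGACA occurs at positions 68–77; this primer anneals to the bottom strand there with its 3' end pointing downstream.
The reverse primer's reverse complement is TCGGTCTAG, which matches the template at positions 131–139.
The product is the template from position 68 through 139 (72 bp).

5'-TAGATAGACATACACACTACAACTGCTGTCTTACTTCTAACCATGATCAATCCCGTCAGATCGTCGGTCTAG-3'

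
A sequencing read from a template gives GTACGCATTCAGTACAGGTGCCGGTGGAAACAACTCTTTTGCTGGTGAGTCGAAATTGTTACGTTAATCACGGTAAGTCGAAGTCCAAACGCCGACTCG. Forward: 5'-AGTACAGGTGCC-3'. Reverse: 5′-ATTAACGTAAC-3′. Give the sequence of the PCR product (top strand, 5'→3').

5'-AGTACAGGTGCCGGTGGAAACAACTCTTTTGCTGGTGAGTCGAAATTGTTACGTTAAT-3'

Scanning the template, AGTACAGGTGCC occurs at positions 11–22; this primer anneals to the bottom strand there with its 3' end pointing downstream.
Reverse complement of the reverse primer: GTTACGTTAAT. This occurs on the top strand at positions 58–68.
The product is the template from position 11 through 68 (58 bp).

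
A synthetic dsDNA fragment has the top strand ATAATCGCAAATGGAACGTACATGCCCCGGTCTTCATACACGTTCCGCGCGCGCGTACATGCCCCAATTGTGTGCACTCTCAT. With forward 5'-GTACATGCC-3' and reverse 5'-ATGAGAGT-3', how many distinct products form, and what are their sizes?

Two products: 66 bp, 29 bp

The forward primer GTACATGCC matches the top strand at positions 18–26, 55–63.
The reverse primer's reverse complement is ACTCTCAT, matching at positions 76–83.
Each forward site pairs with the reverse site to give a product ending at position 83: sizes 66, 29 bp.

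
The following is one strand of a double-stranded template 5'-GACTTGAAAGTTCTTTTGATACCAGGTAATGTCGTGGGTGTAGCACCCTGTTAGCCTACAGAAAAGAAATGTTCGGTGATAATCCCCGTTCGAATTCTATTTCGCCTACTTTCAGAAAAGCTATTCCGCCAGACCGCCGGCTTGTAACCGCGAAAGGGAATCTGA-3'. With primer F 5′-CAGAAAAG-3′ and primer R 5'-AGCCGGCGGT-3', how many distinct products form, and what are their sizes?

Two products: 84 bp, 30 bp

The forward primer CAGAAAAG matches the top strand at positions 59–66, 113–120.
The reverse primer's reverse complement is ACCGCCGGCT, matching at positions 133–142.
Each forward site pairs with the reverse site to give a product ending at position 142: sizes 84, 30 bp.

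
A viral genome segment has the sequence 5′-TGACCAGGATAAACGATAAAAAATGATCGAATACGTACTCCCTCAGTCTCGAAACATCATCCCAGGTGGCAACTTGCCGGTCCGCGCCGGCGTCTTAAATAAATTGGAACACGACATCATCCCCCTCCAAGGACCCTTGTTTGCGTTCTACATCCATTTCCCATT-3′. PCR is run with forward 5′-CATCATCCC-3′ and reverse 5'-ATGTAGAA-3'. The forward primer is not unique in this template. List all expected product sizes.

99 bp, 39 bp

The forward primer CATCATCCC matches the top strand at positions 55–63, 115–123.
The reverse primer's reverse complement is TTCTACAT, matching at positions 146–153.
Each forward site pairs with the reverse site to give a product ending at position 153: sizes 99, 39 bp.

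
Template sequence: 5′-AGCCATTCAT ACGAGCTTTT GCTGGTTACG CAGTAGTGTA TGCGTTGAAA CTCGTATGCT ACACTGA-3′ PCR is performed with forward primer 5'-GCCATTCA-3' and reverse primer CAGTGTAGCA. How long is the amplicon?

Scanning the template, GCCATTCA occurs at positions 2–9; this primer anneals to the bottom strand there with its 3' end pointing downstream.
The reverse primer's reverse complement is TGCTACACTG, which matches the template at positions 57–66.
Product length = (reverse-primer end) − (forward-primer start) + 1 = 66 − 2 + 1 = 65 bp.

65 bp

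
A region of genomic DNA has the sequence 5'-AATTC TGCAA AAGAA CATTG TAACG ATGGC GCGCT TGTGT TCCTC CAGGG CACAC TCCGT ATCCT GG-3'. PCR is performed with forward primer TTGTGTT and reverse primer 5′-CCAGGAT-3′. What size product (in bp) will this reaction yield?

33 bp

Forward primer TTGTGTT is found on the top strand at positions 35–41.
Reverse complement of the reverse primer: ATCCTGG. This occurs on the top strand at positions 61–67.
The product runs from position 35 to position 67, so its length is 67 − 35 + 1 = 33 bp.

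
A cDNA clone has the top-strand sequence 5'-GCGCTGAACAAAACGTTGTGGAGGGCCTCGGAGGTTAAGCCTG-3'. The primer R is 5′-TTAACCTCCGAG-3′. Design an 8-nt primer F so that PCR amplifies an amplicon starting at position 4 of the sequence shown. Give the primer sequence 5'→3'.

The reverse primer's reverse complement CTCGGAGGTTAA matches the template at positions 27–38; the product starts at position 4.
The forward primer is identical to the top strand over positions 4–11: CTGAACAA.

5'-CTGAACAA-3'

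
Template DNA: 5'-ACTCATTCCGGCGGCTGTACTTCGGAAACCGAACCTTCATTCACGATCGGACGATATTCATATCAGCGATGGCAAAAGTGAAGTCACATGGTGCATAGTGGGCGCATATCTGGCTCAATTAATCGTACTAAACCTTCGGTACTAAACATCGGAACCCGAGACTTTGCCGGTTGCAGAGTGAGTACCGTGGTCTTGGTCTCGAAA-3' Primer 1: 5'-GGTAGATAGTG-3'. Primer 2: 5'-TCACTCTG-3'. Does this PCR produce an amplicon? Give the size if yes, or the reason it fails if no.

No product — primer 1 has no binding site in the template.

Primer 1 (GGTAGATAGTG) does not match the top strand, and its reverse complement CACTATCTACC does not match either.
With no annealing site for primer 1, no amplification occurs.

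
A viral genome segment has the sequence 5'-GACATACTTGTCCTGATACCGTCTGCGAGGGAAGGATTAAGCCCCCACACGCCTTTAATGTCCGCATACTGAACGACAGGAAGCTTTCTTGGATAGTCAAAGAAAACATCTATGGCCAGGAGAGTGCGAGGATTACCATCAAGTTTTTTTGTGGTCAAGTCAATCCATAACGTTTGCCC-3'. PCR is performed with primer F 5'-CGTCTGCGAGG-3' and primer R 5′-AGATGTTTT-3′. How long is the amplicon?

The forward primer matches the template at positions 20–30.
Reverse complement of the reverse primer: AAAACATCT. This occurs on the top strand at positions 103–111.
Product length = (reverse-primer end) − (forward-primer start) + 1 = 111 − 20 + 1 = 92 bp.

92 bp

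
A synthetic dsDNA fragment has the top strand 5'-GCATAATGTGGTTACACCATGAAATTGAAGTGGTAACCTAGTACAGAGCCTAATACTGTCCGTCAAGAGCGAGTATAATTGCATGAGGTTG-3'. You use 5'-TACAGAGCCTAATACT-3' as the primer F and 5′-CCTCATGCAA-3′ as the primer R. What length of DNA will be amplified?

Scanning the template, TACAGAGCCTAATACT occurs at positions 42–57; this primer anneals to the bottom strand there with its 3' end pointing downstream.
Taking the reverse complement of CCTCATGCAA gives TTGCATGAGG, found at positions 79–88 on the template; the primer anneals here to the top strand with its 3' end pointing upstream.
Product length = (reverse-primer end) − (forward-primer start) + 1 = 88 − 42 + 1 = 47 bp.

47 bp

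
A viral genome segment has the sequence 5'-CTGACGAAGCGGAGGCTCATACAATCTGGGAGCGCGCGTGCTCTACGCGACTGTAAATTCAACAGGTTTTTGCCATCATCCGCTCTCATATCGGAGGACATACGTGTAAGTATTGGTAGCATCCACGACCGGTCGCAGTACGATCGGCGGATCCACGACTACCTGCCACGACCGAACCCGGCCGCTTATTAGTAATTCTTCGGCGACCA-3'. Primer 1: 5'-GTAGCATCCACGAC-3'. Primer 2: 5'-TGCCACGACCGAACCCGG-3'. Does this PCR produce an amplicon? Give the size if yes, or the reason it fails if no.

No product — both primers anneal to the same strand and extend in the same direction.

Primer 1 (GTAGCATCCACGAC) matches the top strand at positions 116–129 (3' end points downstream).
Primer 2 (TGCCACGACCGAACCCGG) also matches the top strand directly, at positions 164–181 — its reverse complement CCGGGTTCGGTCGTGGCA is not present.
Both primers anneal to the bottom strand with 3' ends pointing the same way, so neither can prime synthesis back toward the other.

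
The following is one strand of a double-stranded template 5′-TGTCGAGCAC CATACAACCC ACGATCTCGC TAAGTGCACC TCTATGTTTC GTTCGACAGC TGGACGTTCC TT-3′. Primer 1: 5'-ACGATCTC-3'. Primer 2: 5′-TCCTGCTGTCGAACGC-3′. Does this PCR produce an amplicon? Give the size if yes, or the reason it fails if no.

No product — primer 2 has no binding site in the template.

Primer 2 (TCCTGCTGTCGAACGC) does not match the top strand, and its reverse complement GCGTTCGACAGCAGGA does not match either.
With no annealing site for primer 2, no amplification occurs.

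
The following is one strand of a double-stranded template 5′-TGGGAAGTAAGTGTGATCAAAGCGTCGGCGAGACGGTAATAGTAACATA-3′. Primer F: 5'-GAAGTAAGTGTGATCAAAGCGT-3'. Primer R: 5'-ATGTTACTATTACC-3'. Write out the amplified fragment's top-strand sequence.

5'-GAAGTAAGTGTGATCAAAGCGTCGGCGAGACGGTAATAGTAACAT-3'

The forward primer matches the template at positions 4–25.
Taking the reverse complement of ATGTTACTATTACC gives GGTAATAGTAACAT, found at positions 35–48 on the template; the primer anneals here to the top strand with its 3' end pointing upstream.
The product is the template from position 4 through 48 (45 bp).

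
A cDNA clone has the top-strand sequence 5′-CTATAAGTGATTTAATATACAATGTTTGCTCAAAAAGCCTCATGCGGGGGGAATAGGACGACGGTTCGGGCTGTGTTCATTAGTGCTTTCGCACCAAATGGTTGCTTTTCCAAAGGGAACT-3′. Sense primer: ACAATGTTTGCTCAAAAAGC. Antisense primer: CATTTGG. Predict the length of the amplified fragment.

82 bp

The forward primer matches the template at positions 19–38.
Reverse complement of the reverse primer: CCAAATG. This occurs on the top strand at positions 94–100.
Product length = (reverse-primer end) − (forward-primer start) + 1 = 100 − 19 + 1 = 82 bp.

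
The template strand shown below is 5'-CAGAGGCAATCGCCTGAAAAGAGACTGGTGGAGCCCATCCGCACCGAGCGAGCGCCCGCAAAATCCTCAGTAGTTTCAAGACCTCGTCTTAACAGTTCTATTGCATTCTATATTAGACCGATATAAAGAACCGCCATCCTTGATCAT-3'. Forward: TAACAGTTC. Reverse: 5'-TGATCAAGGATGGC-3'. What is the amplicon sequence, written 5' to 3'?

Forward primer TAACAGTTC is found on the top strand at positions 90–98.
Reverse complement of the reverse primer: GCCATCCTTGATCA. This occurs on the top strand at positions 133–146.
The product is the template from position 90 through 146 (57 bp).

5'-TAACAGTTCTATTGCATTCTATATTAGACCGATATAAAGAACCGCCATCCTTGATCA-3'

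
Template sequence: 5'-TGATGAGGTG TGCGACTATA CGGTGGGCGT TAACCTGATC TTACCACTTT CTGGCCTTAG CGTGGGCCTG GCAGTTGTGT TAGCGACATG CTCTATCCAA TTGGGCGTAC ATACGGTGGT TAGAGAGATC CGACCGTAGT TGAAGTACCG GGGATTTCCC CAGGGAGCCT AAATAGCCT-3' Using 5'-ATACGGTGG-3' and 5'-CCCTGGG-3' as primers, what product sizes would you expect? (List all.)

148 bp, 55 bp

The forward primer ATACGGTGG matches the top strand at positions 18–26, 111–119.
The reverse primer's reverse complement is CCCAGGG, matching at positions 159–165.
Each forward site pairs with the reverse site to give a product ending at position 165: sizes 148, 55 bp.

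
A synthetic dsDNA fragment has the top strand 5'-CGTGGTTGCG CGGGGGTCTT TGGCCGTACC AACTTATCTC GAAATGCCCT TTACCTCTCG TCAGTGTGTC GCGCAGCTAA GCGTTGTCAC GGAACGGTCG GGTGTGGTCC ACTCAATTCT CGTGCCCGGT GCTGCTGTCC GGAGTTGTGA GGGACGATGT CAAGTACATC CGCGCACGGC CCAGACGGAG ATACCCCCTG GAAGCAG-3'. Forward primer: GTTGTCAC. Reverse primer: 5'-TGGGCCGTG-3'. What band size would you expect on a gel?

101 bp

The forward primer matches the template at positions 83–90.
The reverse primer's reverse complement is CACGGCCCA, which matches the template at positions 175–183.
The product runs from position 83 to position 183, so its length is 183 − 83 + 1 = 101 bp.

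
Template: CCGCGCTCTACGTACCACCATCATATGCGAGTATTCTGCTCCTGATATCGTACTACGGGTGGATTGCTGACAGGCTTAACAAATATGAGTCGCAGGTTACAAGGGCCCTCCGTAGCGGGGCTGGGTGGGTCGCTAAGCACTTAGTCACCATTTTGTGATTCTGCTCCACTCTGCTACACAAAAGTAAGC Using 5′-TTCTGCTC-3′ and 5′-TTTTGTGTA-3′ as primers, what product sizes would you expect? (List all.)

150 bp, 25 bp

The forward primer TTCTGCTC matches the top strand at positions 34–41, 159–166.
The reverse primer's reverse complement is TACACAAAA, matching at positions 175–183.
Each forward site pairs with the reverse site to give a product ending at position 183: sizes 150, 25 bp.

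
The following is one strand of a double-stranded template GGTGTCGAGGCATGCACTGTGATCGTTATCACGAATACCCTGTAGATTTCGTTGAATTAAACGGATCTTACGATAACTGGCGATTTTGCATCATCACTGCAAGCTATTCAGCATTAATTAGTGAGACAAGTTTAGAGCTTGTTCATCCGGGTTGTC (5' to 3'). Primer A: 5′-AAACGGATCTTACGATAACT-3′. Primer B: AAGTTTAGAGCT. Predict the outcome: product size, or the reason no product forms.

Primer A (AAACGGATCTTACGATAACT) matches the top strand at positions 59–78 (3' end points downstream).
Primer B (AAGTTTAGAGCT) also matches the top strand directly, at positions 128–139 — its reverse complement AGCTCTAAACTT is not present.
Both primers anneal to the bottom strand with 3' ends pointing the same way, so neither can prime synthesis back toward the other.

No product — both primers anneal to the same strand and extend in the same direction.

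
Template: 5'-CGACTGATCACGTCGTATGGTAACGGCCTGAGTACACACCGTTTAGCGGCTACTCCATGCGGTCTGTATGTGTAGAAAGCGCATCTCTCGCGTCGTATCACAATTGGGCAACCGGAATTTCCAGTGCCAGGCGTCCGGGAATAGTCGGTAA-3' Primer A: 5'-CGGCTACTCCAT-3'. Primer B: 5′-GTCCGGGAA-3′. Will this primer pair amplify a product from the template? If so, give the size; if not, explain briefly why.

Primer A (CGGCTACTCCAT) matches the top strand at positions 47–58 (3' end points downstream).
Primer B (GTCCGGGAA) also matches the top strand directly, at positions 133–141 — its reverse complement TTCCCGGAC is not present.
Both primers anneal to the bottom strand with 3' ends pointing the same way, so neither can prime synthesis back toward the other.

No product — both primers anneal to the same strand and extend in the same direction.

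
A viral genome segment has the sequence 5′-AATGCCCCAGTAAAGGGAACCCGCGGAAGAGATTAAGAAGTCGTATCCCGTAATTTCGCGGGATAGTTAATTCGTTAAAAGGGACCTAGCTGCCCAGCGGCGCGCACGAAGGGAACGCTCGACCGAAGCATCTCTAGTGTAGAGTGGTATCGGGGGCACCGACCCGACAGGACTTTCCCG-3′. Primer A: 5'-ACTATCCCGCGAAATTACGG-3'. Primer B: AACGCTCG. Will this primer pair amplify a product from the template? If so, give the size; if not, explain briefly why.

No product — the primers' 3' ends point away from each other.

Primer A (ACTATCCCGCGAAATTACGG) has reverse complement CCGTAATTTCGCGGGATAGT, which matches the top strand at positions 48–67; primer A anneals to the top strand there with its 3' end pointing upstream toward position 48.
Primer B (AACGCTCG) matches the top strand directly at positions 114–121; it anneals to the bottom strand with its 3' end pointing downstream toward position 121.
The 3' ends diverge (primer A extends toward position 1, primer B toward position 180), so the primers never converge on a shared product.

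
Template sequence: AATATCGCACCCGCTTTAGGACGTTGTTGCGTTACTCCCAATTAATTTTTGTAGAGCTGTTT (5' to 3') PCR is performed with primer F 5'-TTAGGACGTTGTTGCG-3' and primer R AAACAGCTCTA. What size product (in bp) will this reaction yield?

47 bp

The forward primer matches the template at positions 16–31.
The reverse primer's reverse complement is TAGAGCTGTTT, which matches the template at positions 52–62.
Product length = (reverse-primer end) − (forward-primer start) + 1 = 62 − 16 + 1 = 47 bp.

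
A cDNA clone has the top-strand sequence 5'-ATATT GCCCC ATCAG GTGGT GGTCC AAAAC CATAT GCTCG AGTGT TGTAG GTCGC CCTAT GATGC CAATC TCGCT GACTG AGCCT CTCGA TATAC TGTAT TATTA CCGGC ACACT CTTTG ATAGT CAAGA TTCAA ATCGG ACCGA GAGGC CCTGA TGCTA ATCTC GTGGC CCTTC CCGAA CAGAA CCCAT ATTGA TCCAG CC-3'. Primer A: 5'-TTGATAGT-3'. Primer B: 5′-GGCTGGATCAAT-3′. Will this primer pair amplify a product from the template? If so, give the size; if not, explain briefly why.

Yes — an 85 bp product.

Primer A (TTGATAGT) matches the top strand at positions 118–125; it acts as a forward primer.
Primer B's reverse complement is ATTGATCCAGCC, matching the top strand at positions 191–202; it acts as a reverse primer.
The 3' ends face each other across positions 118–202, giving an 85 bp product.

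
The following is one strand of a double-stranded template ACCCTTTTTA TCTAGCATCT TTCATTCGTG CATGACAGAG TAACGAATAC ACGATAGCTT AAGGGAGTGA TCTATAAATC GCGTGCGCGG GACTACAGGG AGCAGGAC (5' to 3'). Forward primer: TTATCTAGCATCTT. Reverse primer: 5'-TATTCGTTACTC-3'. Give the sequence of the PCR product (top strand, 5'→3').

5'-TTATCTAGCATCTTTCATTCGTGCATGACAGAGTAACGAATA-3'

Scanning the template, TTATCTAGCATCTT occurs at positions 8–21; this primer anneals to the bottom strand there with its 3' end pointing downstream.
Reverse complement of the reverse primer: GAGTAACGAATA. This occurs on the top strand at positions 38–49.
The product is the template from position 8 through 49 (42 bp).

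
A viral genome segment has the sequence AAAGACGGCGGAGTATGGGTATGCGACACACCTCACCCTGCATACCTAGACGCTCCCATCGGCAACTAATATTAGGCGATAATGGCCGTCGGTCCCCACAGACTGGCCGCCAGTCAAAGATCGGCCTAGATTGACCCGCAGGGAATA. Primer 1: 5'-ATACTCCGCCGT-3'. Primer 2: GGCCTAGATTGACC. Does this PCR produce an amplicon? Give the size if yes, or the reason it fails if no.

No product — the primers' 3' ends point away from each other.

Primer 1 (ATACTCCGCCGT) has reverse complement ACGGCGGAGTAT, which matches the top strand at positions 5–16; primer 1 anneals to the top strand there with its 3' end pointing upstream toward position 5.
Primer 2 (GGCCTAGATTGACC) matches the top strand directly at positions 123–136; it anneals to the bottom strand with its 3' end pointing downstream toward position 136.
The 3' ends diverge (primer 1 extends toward position 1, primer 2 toward position 147), so the primers never converge on a shared product.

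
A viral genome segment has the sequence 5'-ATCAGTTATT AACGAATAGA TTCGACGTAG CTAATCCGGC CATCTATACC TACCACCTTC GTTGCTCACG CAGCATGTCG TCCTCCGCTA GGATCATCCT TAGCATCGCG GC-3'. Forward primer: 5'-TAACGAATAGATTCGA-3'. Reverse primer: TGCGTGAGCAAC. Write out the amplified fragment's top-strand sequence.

The forward primer matches the template at positions 10–25.
Reverse complement of the reverse primer: GTTGCTCACGCA. This occurs on the top strand at positions 61–72.
The product is the template from position 10 through 72 (63 bp).

5'-TAACGAATAGATTCGACGTAGCTAATCCGGCCATCTATACCTACCACCTTCGTTGCTCACGCA-3'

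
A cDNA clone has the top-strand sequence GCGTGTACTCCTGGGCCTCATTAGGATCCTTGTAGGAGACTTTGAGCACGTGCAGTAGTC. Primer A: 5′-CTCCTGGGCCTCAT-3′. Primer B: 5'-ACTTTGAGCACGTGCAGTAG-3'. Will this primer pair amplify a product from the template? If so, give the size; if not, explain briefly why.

No product — both primers anneal to the same strand and extend in the same direction.

Primer A (CTCCTGGGCCTCAT) matches the top strand at positions 8–21 (3' end points downstream).
Primer B (ACTTTGAGCACGTGCAGTAG) also matches the top strand directly, at positions 39–58 — its reverse complement CTACTGCACGTGCTCAAAGT is not present.
Both primers anneal to the bottom strand with 3' ends pointing the same way, so neither can prime synthesis back toward the other.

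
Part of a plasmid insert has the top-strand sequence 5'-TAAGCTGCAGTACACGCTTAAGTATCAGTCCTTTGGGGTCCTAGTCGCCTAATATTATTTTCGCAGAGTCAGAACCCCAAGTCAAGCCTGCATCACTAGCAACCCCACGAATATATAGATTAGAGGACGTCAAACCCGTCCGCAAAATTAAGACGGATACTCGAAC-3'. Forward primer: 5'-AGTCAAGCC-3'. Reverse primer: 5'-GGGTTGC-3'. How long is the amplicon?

26 bp

Scanning the template, AGTCAAGCC occurs at positions 80–88; this primer anneals to the bottom strand there with its 3' end pointing downstream.
Taking the reverse complement of GGGTTGC gives GCAACCC, found at positions 99–105 on the template; the primer anneals here to the top strand with its 3' end pointing upstream.
Product length = (reverse-primer end) − (forward-primer start) + 1 = 105 − 80 + 1 = 26 bp.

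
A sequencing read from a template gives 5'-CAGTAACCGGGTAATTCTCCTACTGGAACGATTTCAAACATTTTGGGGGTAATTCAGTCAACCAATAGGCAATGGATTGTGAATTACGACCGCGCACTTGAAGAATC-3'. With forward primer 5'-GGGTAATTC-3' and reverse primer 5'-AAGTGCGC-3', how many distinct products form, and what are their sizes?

Two products: 91 bp, 53 bp

The forward primer GGGTAATTC matches the top strand at positions 9–17, 47–55.
The reverse primer's reverse complement is GCGCACTT, matching at positions 92–99.
Each forward site pairs with the reverse site to give a product ending at position 99: sizes 91, 53 bp.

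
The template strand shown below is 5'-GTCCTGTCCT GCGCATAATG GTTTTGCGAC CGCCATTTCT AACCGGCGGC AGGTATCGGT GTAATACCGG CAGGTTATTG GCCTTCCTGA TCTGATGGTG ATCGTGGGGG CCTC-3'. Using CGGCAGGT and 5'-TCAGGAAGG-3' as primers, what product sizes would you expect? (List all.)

The forward primer CGGCAGGT matches the top strand at positions 47–54, 68–75.
The reverse primer's reverse complement is CCTTCCTGA, matching at positions 82–90.
Each forward site pairs with the reverse site to give a product ending at position 90: sizes 44, 23 bp.

44 bp, 23 bp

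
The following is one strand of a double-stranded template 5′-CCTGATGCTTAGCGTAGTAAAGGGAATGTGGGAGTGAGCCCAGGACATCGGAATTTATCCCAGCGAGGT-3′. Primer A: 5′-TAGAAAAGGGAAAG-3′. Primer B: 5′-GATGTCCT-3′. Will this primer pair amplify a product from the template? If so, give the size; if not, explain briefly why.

Primer A (TAGAAAAGGGAAAG) does not match the top strand, and its reverse complement CTTTCCCTTTTCTA does not match either.
With no annealing site for primer A, no amplification occurs.

No product — primer A has no binding site in the template.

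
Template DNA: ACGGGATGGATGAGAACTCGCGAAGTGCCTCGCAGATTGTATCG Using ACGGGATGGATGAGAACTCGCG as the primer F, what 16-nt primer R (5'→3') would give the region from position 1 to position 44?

The product's 3' end on the top strand is position 44.
The reverse primer anneals to the top strand over positions 29–44, i.e. to CTCGCAGATTGTATCG.
Its sequence written 5'→3' is the reverse complement: CGATACAATCTGCGAG.

5'-CGATACAATCTGCGAG-3'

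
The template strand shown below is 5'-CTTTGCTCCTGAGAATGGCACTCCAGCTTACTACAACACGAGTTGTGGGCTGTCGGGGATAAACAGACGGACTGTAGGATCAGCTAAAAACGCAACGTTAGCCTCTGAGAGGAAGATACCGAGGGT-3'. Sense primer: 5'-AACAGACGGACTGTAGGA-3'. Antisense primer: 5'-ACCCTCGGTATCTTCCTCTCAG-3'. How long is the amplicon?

65 bp

Scanning the template, AACAGACGGACTGTAGGA occurs at positions 62–79; this primer anneals to the bottom strand there with its 3' end pointing downstream.
Taking the reverse complement of ACCCTCGGTATCTTCCTCTCAG gives CTGAGAGGAAGATACCGAGGGT, found at positions 105–126 on the template; the primer anneals here to the top strand with its 3' end pointing upstream.
The product runs from position 62 to position 126, so its length is 126 − 62 + 1 = 65 bp.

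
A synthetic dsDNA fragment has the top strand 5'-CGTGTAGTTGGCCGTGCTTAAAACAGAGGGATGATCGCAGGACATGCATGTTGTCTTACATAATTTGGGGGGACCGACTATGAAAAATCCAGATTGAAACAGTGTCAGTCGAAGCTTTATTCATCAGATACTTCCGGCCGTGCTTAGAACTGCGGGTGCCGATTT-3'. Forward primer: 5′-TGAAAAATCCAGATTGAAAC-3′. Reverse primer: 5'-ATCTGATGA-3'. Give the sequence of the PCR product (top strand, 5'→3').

Scanning the template, TGAAAAATCCAGATTGAAAC occurs at positions 81–100; this primer anneals to the bottom strand there with its 3' end pointing downstream.
The reverse primer's reverse complement is TCATCAGAT, which matches the template at positions 121–129.
The product is the template from position 81 through 129 (49 bp).

5'-TGAAAAATCCAGATTGAAACAGTGTCAGTCGAAGCTTTATTCATCAGAT-3'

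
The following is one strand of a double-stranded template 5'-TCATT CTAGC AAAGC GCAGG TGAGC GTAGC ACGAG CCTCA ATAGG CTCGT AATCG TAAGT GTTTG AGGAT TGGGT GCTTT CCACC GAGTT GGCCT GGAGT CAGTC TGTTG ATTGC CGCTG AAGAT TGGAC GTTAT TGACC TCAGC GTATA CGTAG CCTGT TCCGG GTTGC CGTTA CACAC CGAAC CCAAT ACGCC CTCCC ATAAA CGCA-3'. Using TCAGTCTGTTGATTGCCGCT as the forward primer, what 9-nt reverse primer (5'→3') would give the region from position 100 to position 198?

The product's 3' end on the top strand is position 198.
The reverse primer anneals to the top strand over positions 190–198, i.e. to TACGCCCTC.
Its sequence written 5'→3' is the reverse complement: GAGGGCGTA.

5'-GAGGGCGTA-3'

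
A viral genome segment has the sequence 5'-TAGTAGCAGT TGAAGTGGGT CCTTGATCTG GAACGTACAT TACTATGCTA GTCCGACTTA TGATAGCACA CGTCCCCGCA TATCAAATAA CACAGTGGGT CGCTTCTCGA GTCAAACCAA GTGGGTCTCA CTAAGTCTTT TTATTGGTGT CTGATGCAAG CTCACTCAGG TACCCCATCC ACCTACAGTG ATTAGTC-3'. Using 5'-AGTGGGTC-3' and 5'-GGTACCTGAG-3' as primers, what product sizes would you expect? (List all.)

The forward primer AGTGGGTC matches the top strand at positions 14–21, 94–101, 120–127.
The reverse primer's reverse complement is CTCAGGTACC, matching at positions 165–174.
Each forward site pairs with the reverse site to give a product ending at position 174: sizes 161, 81, 55 bp.

161 bp, 81 bp, 55 bp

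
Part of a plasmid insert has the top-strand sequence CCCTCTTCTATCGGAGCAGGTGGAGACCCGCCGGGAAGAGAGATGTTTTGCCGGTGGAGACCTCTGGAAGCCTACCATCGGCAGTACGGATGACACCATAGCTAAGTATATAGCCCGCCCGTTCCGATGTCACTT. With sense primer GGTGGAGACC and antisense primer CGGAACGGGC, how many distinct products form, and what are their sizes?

Two products: 108 bp, 74 bp

The forward primer GGTGGAGACC matches the top strand at positions 19–28, 53–62.
The reverse primer's reverse complement is GCCCGTTCCG, matching at positions 117–126.
Each forward site pairs with the reverse site to give a product ending at position 126: sizes 108, 74 bp.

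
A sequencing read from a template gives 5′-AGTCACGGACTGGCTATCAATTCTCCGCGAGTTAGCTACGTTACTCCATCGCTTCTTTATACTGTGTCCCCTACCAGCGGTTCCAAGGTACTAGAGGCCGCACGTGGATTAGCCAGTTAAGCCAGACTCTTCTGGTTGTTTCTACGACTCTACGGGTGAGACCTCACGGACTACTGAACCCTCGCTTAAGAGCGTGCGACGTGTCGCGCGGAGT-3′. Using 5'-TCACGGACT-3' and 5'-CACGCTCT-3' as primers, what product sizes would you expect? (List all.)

The forward primer TCACGGACT matches the top strand at positions 3–11, 164–172.
The reverse primer's reverse complement is AGAGCGTG, matching at positions 189–196.
Each forward site pairs with the reverse site to give a product ending at position 196: sizes 194, 33 bp.

194 bp, 33 bp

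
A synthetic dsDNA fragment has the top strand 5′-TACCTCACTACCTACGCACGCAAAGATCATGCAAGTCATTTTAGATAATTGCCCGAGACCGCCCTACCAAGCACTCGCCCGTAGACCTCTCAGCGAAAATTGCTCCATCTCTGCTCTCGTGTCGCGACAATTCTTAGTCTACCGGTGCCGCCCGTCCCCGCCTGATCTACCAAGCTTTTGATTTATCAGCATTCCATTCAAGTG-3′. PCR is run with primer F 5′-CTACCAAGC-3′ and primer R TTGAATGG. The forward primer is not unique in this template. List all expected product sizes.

138 bp, 35 bp

The forward primer CTACCAAGC matches the top strand at positions 64–72, 167–175.
The reverse primer's reverse complement is CCATTCAA, matching at positions 194–201.
Each forward site pairs with the reverse site to give a product ending at position 201: sizes 138, 35 bp.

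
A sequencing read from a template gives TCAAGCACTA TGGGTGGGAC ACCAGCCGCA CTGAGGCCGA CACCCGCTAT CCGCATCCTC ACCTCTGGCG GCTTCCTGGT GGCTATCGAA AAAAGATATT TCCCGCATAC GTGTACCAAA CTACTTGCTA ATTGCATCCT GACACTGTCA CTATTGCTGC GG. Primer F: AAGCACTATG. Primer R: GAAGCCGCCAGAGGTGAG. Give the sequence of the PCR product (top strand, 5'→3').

5'-AAGCACTATGGGTGGGACACCAGCCGCACTGAGGCCGACACCCGCTATCCGCATCCTCACCTCTGGCGGCTTC-3'

The forward primer matches the template at positions 3–12.
Reverse complement of the reverse primer: CTCACCTCTGGCGGCTTC. This occurs on the top strand at positions 58–75.
The product is the template from position 3 through 75 (73 bp).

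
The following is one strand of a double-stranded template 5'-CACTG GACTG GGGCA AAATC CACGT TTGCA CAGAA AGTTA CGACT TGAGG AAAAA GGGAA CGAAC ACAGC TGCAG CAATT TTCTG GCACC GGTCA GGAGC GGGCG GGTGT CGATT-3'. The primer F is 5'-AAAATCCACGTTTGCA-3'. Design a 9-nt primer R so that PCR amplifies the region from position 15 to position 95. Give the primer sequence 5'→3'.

5'-TGACCGGTG-3'

The product's 3' end on the top strand is position 95.
The reverse primer anneals to the top strand over positions 87–95, i.e. to CACCGGTCA.
Its sequence written 5'→3' is the reverse complement: TGACCGGTG.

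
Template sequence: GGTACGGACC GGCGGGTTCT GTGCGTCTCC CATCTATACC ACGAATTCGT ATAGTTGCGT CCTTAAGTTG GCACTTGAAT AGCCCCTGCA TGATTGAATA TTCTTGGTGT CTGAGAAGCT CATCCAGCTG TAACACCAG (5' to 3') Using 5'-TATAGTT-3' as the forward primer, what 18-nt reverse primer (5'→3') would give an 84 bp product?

The forward primer binds at positions 50–56, so an 84 bp product ends at position 50 + 84 − 1 = 133.
The reverse primer anneals to the top strand over positions 116–133, i.e. to AAGCTCATCCAGCTGTAA.
Its sequence written 5'→3' is the reverse complement: TTACAGCTGGATGAGCTT.

5'-TTACAGCTGGATGAGCTT-3'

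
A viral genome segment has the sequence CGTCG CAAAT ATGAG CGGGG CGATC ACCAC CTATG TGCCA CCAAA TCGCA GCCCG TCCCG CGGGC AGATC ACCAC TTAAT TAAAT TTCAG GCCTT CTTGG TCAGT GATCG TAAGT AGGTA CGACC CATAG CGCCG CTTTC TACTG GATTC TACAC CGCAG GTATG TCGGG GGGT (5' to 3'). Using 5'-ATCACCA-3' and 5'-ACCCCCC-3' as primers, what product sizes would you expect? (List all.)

152 bp, 107 bp

The forward primer ATCACCA matches the top strand at positions 23–29, 68–74.
The reverse primer's reverse complement is GGGGGGT, matching at positions 168–174.
Each forward site pairs with the reverse site to give a product ending at position 174: sizes 152, 107 bp.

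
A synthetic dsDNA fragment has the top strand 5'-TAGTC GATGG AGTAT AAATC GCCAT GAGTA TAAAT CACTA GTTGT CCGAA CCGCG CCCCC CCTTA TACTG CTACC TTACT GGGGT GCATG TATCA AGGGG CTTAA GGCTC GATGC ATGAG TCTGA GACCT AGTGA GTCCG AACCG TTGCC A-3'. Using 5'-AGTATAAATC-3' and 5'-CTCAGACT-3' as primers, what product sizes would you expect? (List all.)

The forward primer AGTATAAATC matches the top strand at positions 11–20, 27–36.
The reverse primer's reverse complement is AGTCTGAG, matching at positions 119–126.
Each forward site pairs with the reverse site to give a product ending at position 126: sizes 116, 100 bp.

116 bp, 100 bp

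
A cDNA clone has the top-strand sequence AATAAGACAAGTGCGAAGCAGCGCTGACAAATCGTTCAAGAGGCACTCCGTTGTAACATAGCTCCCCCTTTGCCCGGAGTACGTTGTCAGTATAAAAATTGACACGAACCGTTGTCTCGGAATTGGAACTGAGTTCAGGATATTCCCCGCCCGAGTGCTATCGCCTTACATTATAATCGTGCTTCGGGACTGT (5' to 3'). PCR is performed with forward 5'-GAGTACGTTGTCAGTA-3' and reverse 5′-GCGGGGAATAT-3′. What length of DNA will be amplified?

74 bp

Forward primer GAGTACGTTGTCAGTA is found on the top strand at positions 77–92.
Reverse complement of the reverse primer: ATATTCCCCGC. This occurs on the top strand at positions 140–150.
Amplicon spans positions 77–150: 74 bp.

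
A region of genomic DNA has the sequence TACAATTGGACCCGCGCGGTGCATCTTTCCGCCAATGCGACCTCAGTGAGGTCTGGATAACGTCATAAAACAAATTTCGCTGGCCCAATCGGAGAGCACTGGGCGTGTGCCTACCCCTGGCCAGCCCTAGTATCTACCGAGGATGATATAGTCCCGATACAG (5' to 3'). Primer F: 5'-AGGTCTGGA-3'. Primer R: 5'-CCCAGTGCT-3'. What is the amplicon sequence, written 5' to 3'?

5'-AGGTCTGGATAACGTCATAAAACAAATTTCGCTGGCCCAATCGGAGAGCACTGGG-3'

The forward primer matches the template at positions 49–57.
The reverse primer's reverse complement is AGCACTGGG, which matches the template at positions 95–103.
The product is the template from position 49 through 103 (55 bp).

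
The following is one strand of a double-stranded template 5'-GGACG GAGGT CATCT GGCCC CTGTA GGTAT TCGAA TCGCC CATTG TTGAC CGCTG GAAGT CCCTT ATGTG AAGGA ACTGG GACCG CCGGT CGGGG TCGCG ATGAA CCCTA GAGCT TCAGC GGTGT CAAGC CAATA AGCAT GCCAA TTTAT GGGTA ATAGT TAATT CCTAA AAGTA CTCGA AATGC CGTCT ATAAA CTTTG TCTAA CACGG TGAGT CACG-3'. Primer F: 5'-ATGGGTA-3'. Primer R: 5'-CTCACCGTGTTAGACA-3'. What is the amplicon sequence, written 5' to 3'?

Scanning the template, ATGGGTA occurs at positions 149–155; this primer anneals to the bottom strand there with its 3' end pointing downstream.
Taking the reverse complement of CTCACCGTGTTAGACA gives TGTCTAACACGGTGAG, found at positions 199–214 on the template; the primer anneals here to the top strand with its 3' end pointing upstream.
The product is the template from position 149 through 214 (66 bp).

5'-ATGGGTAATAGTTAATTCCTAAAAGTACTCGAAATGCCGTCTATAAACTTTGTCTAACACGGTGAG-3'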